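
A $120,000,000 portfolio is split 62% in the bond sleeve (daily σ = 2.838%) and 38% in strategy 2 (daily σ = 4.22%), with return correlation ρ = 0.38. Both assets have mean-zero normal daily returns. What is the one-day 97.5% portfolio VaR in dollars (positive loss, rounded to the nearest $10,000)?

σ_p² = 0.62²·2.838² + 0.38²·4.22² + 2·0.38·0.62·0.38·2.838·4.22 = 7.8120 (%²).
σ_p = √7.8120 = 2.795%.
At 97.5%, z = 1.960.
VaR = 1.960 × 2.795% = 5.478%; on $120,000,000 that is $6,573,600.

$6,570,000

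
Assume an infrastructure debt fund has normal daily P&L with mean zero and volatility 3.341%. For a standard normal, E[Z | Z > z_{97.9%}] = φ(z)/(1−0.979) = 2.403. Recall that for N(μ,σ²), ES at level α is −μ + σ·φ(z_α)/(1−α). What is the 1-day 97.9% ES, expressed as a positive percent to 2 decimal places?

8.03%

ES = 3.341% × 2.403 = 8.028%.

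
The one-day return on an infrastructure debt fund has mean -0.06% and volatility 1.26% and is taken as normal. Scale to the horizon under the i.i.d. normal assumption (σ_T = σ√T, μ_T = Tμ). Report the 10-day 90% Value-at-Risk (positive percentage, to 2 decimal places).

At 90%, z = 1.282.
σ_{10d} = 1.26% × √10 = 3.984%; μ_{10d} = 10 × -0.06% = -0.600%.
VaR = −(-0.600%) + 1.282 × 3.984% = 5.707%.

5.71%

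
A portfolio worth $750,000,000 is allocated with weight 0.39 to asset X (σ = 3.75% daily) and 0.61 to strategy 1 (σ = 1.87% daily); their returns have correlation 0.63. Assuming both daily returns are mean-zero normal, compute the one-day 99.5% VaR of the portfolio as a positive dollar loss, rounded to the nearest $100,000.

$45,500,000

σ_p² = 0.39²·3.75² + 0.61²·1.87² + 2·0.63·0.39·0.61·3.75·1.87 = 5.5421 (%²).
σ_p = √5.5421 = 2.354%.
At 99.5%, z = 2.576.
VaR = 2.576 × 2.354% = 6.064%; on $750,000,000 that is $45,480,000.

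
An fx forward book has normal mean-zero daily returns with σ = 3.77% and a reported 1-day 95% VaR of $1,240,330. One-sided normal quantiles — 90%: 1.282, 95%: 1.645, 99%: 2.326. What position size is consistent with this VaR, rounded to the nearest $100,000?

VaR as a fraction of value: z·σ = 1.645 × 3.77% = 6.20165%.
Position = $1,240,330 / 0.0620165 = $20,000,000.

$20,000,000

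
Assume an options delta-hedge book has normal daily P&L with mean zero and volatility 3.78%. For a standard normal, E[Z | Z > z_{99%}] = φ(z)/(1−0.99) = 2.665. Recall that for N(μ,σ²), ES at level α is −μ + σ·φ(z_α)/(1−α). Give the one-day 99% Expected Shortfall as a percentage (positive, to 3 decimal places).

10.074%

ES = 3.78% × 2.665 = 10.074%.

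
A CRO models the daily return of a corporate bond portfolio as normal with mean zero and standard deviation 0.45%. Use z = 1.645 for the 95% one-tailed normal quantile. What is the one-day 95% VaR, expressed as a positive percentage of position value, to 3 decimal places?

0.740%

VaR = z·σ = 1.645 × 0.45% = 0.740%.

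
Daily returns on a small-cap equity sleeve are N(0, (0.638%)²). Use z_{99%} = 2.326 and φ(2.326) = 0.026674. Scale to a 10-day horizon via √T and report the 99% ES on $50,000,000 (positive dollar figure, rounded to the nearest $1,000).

σ_{10d} = 0.638% × √10 = 2.018%.
ES multiplier = φ(z)/(1−α) = 0.026674/0.01 = 2.667.
ES = 2.018% × 2.667 = 5.382%; on $50,000,000: $2,691,000.

$2,691,000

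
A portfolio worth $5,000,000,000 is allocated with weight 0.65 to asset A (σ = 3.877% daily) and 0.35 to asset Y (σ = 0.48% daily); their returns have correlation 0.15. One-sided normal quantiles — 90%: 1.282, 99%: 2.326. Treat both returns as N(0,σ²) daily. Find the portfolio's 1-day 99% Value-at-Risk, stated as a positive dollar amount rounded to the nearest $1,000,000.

σ_p² = 0.65²·3.877² + 0.35²·0.48² + 2·0.15·0.65·0.35·3.877·0.48 = 6.5059 (%²).
σ_p = √6.5059 = 2.551%.
VaR = 2.326 × 2.551% = 5.934%; on $5,000,000,000 that is $296,700,000.

$297,000,000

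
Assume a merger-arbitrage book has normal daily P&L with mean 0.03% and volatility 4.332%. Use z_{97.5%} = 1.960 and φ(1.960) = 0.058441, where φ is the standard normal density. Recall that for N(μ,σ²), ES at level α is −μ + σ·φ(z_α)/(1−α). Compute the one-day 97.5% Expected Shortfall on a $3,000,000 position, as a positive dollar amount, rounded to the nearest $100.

Tail multiplier: φ(z)/(1−α) = 0.058441 / 0.025 = 2.338.
ES = −(0.03%) + 4.332% × 2.338 = 10.098%.
On $3,000,000: 0.10098 × $3,000,000 = $302,940.

$302,900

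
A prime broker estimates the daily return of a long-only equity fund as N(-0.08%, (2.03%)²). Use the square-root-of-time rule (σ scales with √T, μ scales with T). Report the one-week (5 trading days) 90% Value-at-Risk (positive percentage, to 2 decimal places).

At 90%, z = 1.282.
σ_{5d} = 2.03% × √5 = 4.539%; μ_{5d} = 5 × -0.08% = -0.400%.
VaR = −(-0.400%) + 1.282 × 4.539% = 6.219%.

6.22%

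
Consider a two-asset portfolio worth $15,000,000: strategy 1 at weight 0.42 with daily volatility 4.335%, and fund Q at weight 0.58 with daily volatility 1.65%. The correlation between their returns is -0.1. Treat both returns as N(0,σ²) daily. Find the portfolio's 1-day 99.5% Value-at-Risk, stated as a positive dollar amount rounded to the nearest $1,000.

$761,000

σ_p² = 0.42²·4.335² + 0.58²·1.65² + 2·-0.1·0.42·0.58·4.335·1.65 = 3.8823 (%²).
σ_p = √3.8823 = 1.970%.
At 99.5%, z = 2.576.
VaR = 2.576 × 1.970% = 5.075%; on $15,000,000 that is $761,250.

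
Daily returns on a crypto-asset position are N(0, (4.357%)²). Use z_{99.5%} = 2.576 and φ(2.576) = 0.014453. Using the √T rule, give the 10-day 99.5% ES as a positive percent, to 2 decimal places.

39.83%

σ_{10d} = 4.357% × √10 = 13.778%.
ES multiplier = φ(z)/(1−α) = 0.014453/0.005 = 2.891.
ES = 13.778% × 2.891 = 39.832%.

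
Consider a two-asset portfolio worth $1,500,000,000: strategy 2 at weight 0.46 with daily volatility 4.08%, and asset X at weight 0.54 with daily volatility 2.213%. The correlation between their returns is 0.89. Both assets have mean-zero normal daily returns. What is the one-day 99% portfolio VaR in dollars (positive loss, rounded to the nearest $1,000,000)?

σ_p² = 0.46²·4.08² + 0.54²·2.213² + 2·0.89·0.46·0.54·4.08·2.213 = 8.9427 (%²).
σ_p = √8.9427 = 2.990%.
At 99%, z = 2.326.
VaR = 2.326 × 2.990% = 6.955%; on $1,500,000,000 that is $104,325,000.

$104,000,000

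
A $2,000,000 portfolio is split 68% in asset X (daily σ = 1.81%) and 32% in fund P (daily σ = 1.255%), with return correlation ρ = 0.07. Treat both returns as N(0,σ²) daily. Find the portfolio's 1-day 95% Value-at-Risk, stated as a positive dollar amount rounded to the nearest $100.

$43,500

σ_p² = 0.68²·1.81² + 0.32²·1.255² + 2·0.07·0.68·0.32·1.81·1.255 = 1.7454 (%²).
σ_p = √1.7454 = 1.321%.
At 95%, z = 1.645.
VaR = 1.645 × 1.321% = 2.173%; on $2,000,000 that is $43,460.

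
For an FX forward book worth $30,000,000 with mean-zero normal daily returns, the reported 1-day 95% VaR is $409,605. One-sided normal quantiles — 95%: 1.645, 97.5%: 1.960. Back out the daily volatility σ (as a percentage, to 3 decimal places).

0.830%

VaR as a fraction: $409,605 / $30,000,000 = 1.365%.
σ = VaR / z = 1.365% / 1.645 = 0.830%.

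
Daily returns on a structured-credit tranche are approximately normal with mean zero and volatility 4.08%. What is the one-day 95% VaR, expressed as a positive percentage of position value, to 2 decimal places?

6.71%

At 95% one-sided, z = 1.645.
VaR = z·σ = 1.645 × 4.08% = 6.712%.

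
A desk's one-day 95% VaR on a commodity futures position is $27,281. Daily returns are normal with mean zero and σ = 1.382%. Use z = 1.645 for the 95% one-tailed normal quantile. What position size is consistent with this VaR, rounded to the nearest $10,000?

VaR as a fraction of value: z·σ = 1.645 × 1.382% = 2.27339%.
Position = $27,281 / 0.0227339 = $1,200,014.

$1,200,000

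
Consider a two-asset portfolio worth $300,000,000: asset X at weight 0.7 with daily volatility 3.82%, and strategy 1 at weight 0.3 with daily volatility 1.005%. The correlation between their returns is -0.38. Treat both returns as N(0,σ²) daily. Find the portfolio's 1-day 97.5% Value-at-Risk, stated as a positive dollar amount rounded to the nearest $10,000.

$15,140,000

σ_p² = 0.7²·3.82² + 0.3²·1.005² + 2·-0.38·0.7·0.3·3.82·1.005 = 6.6285 (%²).
σ_p = √6.6285 = 2.575%.
At 97.5%, z = 1.960.
VaR = 1.960 × 2.575% = 5.047%; on $300,000,000 that is $15,141,000.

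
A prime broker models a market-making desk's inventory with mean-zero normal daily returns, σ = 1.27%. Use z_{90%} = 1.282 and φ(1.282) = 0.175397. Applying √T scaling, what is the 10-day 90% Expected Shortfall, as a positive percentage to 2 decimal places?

σ_{10d} = 1.27% × √10 = 4.016%.
ES multiplier = φ(z)/(1−α) = 0.175397/0.1 = 1.754.
ES = 4.016% × 1.754 = 7.044%.

7.04%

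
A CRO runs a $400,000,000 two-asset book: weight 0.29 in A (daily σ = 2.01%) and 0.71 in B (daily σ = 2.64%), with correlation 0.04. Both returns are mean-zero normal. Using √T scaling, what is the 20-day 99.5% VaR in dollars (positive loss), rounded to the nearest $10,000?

$91,470,000

σ_p = √(0.29²·2.01² + 0.71²·2.64² + 2·0.04·0.29·0.71·2.01·2.64) = 1.985%.
σ_{20d} = 1.985% × √20 = 8.877%.
z(99.5%) = 2.576.
VaR = 2.576 × 8.877% = 22.867%; on $400,000,000 that is $91,468,000.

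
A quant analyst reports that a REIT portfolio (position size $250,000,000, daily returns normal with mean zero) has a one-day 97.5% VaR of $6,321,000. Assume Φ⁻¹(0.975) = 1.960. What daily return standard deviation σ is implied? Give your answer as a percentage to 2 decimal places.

VaR as a fraction: $6,321,000 / $250,000,000 = 2.528%.
σ = VaR / z = 2.528% / 1.960 = 1.290%.

1.29%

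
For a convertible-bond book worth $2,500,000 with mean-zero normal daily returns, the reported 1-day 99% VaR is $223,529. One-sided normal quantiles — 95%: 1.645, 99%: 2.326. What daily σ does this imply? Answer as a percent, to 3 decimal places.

VaR as a fraction: $223,529 / $2,500,000 = 8.941%.
σ = VaR / z = 8.941% / 2.326 = 3.844%.

3.844%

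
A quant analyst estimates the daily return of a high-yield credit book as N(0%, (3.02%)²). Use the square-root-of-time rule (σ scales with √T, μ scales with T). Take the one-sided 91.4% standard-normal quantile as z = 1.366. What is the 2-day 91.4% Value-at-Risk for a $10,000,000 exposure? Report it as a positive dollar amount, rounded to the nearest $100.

σ_{2d} = 3.02% × √2 = 4.271%.
VaR = 1.366 × 4.271% = 5.834%.
On $10,000,000: 0.05834 × $10,000,000 = $583,400.

$583,400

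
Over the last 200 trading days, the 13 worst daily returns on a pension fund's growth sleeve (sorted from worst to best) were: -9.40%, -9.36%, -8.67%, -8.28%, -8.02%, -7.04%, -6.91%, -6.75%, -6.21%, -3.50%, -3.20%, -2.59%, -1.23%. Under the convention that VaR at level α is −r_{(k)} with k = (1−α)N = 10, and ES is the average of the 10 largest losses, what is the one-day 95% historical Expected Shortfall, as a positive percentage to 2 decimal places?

7.41%

The 10 worst returns sum to -74.14%.
ES = −(-74.14%) / 10 = 7.414% ≈ 7.41%.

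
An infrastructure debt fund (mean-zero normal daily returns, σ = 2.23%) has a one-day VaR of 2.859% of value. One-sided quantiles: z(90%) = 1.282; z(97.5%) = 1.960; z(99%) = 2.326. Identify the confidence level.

90%

Implied z = VaR/σ = 2.859 / 2.23 = 1.282.
This matches z(90%) = 1.282.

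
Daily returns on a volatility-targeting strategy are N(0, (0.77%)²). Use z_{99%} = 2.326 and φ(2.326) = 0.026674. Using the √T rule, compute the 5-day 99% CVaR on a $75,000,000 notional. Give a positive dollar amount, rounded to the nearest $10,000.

σ_{5d} = 0.77% × √5 = 1.722%.
ES multiplier = φ(z)/(1−α) = 0.026674/0.01 = 2.667.
ES = 1.722% × 2.667 = 4.593%; on $75,000,000: $3,444,750.

$3,440,000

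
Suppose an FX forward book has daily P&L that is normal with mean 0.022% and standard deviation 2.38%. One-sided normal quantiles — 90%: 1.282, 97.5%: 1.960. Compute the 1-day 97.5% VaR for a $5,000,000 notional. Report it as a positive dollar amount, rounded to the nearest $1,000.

$232,000

VaR = −μ + z·σ = −(0.022%) + 1.960 × 2.38% = 4.643%.
On $5,000,000: 0.04643 × $5,000,000 = $232,150.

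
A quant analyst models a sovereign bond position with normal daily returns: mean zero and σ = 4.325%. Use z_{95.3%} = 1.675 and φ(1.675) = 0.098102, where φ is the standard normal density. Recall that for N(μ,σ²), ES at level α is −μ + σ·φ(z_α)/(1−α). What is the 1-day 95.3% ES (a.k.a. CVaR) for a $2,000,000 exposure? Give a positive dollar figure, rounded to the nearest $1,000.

Tail multiplier: φ(z)/(1−α) = 0.098102 / 0.047 = 2.087.
ES = 4.325% × 2.087 = 9.026%.
On $2,000,000: 0.09026 × $2,000,000 = $180,520.

$181,000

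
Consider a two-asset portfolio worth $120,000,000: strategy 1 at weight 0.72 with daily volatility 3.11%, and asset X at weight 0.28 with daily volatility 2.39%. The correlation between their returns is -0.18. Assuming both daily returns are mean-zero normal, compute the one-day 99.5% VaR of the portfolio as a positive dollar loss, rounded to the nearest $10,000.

$6,860,000

σ_p² = 0.72²·3.11² + 0.28²·2.39² + 2·-0.18·0.72·0.28·3.11·2.39 = 4.9224 (%²).
σ_p = √4.9224 = 2.219%.
At 99.5%, z = 2.576.
VaR = 2.576 × 2.219% = 5.716%; on $120,000,000 that is $6,859,200.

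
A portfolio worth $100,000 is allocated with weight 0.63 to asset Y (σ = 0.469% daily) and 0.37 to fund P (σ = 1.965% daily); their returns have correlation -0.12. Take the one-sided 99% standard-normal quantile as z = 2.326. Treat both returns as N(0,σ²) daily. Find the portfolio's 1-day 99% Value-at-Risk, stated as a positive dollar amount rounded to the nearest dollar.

σ_p² = 0.63²·0.469² + 0.37²·1.965² + 2·-0.12·0.63·0.37·0.469·1.965 = 0.5643 (%²).
σ_p = √0.5643 = 0.751%.
VaR = 2.326 × 0.751% = 1.747%; on $100,000 that is $1,747.

$1,747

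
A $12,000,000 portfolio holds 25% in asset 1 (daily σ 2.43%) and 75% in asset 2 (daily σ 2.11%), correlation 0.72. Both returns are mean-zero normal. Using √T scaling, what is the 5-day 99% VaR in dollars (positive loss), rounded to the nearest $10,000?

$1,290,000

σ_p = √(0.25²·2.43² + 0.75²·2.11² + 2·0.72·0.25·0.75·2.43·2.11) = 2.063%.
σ_{5d} = 2.063% × √5 = 4.613%.
z(99%) = 2.326.
VaR = 2.326 × 4.613% = 10.730%; on $12,000,000 that is $1,287,600.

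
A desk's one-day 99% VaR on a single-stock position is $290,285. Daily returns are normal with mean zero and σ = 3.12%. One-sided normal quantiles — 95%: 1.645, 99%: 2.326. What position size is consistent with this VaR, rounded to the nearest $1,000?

$4,000,000

VaR as a fraction of value: z·σ = 2.326 × 3.12% = 7.25712%.
Position = $290,285 / 0.0725712 = $4,000,003.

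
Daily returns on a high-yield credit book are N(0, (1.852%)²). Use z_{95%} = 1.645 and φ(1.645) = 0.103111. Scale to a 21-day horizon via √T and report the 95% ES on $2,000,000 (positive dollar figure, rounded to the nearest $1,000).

σ_{21d} = 1.852% × √21 = 8.487%.
ES multiplier = φ(z)/(1−α) = 0.103111/0.05 = 2.062.
ES = 8.487% × 2.062 = 17.500%; on $2,000,000: $350,000.

$350,000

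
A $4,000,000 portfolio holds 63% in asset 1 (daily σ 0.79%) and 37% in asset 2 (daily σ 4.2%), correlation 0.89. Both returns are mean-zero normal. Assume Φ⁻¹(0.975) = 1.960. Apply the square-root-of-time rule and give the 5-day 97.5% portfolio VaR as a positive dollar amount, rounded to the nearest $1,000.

$352,000

σ_p = √(0.63²·0.79² + 0.37²·4.2² + 2·0.89·0.63·0.37·0.79·4.2) = 2.010%.
σ_{5d} = 2.010% × √5 = 4.494%.
VaR = 1.960 × 4.494% = 8.808%; on $4,000,000 that is $352,320.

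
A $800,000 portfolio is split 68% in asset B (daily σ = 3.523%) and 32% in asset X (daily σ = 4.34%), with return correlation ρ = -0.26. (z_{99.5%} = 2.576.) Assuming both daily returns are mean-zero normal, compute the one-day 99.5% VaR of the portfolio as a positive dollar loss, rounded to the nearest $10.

σ_p² = 0.68²·3.523² + 0.32²·4.34² + 2·-0.26·0.68·0.32·3.523·4.34 = 5.9378 (%²).
σ_p = √5.9378 = 2.437%.
VaR = 2.576 × 2.437% = 6.278%; on $800,000 that is $50,224.

$50,220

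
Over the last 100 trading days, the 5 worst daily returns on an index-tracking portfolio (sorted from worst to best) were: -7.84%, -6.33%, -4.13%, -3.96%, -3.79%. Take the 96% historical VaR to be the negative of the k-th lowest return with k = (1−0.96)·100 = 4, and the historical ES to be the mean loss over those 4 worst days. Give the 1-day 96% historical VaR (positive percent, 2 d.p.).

k = 4; the 4th lowest return is -3.96%, so VaR = 3.96%.

3.96%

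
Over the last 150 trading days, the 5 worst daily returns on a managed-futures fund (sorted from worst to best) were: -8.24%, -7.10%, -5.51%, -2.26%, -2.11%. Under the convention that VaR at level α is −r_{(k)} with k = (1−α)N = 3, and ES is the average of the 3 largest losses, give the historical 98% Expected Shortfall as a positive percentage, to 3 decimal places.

6.950%

The 3 worst returns sum to -20.85%.
ES = −(-20.85%) / 3 = 6.95% ≈ 6.950%.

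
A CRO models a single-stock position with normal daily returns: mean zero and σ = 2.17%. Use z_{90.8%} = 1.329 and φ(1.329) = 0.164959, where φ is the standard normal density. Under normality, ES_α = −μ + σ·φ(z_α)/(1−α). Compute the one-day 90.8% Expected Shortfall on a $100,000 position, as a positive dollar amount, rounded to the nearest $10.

Tail multiplier: φ(z)/(1−α) = 0.164959 / 0.092 = 1.793.
ES = 2.17% × 1.793 = 3.891%.
On $100,000: 0.03891 × $100,000 = $3,891.

$3,890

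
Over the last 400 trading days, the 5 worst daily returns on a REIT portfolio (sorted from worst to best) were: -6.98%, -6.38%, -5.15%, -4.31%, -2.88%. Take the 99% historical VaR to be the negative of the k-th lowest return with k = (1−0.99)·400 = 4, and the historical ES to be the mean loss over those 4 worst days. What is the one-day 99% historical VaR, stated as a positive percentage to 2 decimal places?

k = 4; the 4th lowest return is -4.31%, so VaR = 4.31%.

4.31%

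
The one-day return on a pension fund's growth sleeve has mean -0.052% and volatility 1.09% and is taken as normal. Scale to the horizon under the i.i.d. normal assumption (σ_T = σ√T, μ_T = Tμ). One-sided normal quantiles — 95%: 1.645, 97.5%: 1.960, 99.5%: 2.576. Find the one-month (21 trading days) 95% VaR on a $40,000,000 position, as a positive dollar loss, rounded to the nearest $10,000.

σ_{21d} = 1.09% × √21 = 4.995%; μ_{21d} = 21 × -0.052% = -1.092%.
VaR = −(-1.092%) + 1.645 × 4.995% = 9.309%.
On $40,000,000: 0.09309 × $40,000,000 = $3,723,600.

$3,720,000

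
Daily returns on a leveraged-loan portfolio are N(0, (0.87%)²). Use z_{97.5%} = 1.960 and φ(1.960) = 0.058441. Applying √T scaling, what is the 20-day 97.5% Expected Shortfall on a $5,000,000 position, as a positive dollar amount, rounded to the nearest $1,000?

σ_{20d} = 0.87% × √20 = 3.891%.
ES multiplier = φ(z)/(1−α) = 0.058441/0.025 = 2.338.
ES = 3.891% × 2.338 = 9.097%; on $5,000,000: $454,850.

$455,000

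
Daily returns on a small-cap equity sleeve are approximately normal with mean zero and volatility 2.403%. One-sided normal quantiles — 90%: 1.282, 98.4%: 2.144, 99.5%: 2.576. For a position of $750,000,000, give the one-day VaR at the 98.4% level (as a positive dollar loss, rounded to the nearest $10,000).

VaR = z·σ = 2.144 × 2.403% = 5.152%.
On $750,000,000: 0.05152 × $750,000,000 = $38,640,000.

$38,640,000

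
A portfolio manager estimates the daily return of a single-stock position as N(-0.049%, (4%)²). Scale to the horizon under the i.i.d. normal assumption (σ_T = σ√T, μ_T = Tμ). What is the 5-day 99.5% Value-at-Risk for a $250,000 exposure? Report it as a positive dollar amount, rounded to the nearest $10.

At 99.5%, z = 2.576.
σ_{5d} = 4% × √5 = 8.944%; μ_{5d} = 5 × -0.049% = -0.245%.
VaR = −(-0.245%) + 2.576 × 8.944% = 23.285%.
On $250,000: 0.23285 × $250,000 = $58,212.

$58,210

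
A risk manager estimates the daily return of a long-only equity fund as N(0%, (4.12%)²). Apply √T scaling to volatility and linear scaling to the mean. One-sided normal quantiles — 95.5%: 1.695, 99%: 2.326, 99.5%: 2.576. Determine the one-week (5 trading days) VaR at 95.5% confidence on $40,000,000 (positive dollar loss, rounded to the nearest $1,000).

σ_{5d} = 4.12% × √5 = 9.213%.
VaR = 1.695 × 9.213% = 15.616%.
On $40,000,000: 0.15616 × $40,000,000 = $6,246,400.

$6,246,000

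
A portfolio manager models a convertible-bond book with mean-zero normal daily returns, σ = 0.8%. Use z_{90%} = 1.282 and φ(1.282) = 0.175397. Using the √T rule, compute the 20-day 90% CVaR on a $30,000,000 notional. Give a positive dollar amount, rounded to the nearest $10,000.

$1,880,000

σ_{20d} = 0.8% × √20 = 3.578%.
ES multiplier = φ(z)/(1−α) = 0.175397/0.1 = 1.754.
ES = 3.578% × 1.754 = 6.276%; on $30,000,000: $1,882,800.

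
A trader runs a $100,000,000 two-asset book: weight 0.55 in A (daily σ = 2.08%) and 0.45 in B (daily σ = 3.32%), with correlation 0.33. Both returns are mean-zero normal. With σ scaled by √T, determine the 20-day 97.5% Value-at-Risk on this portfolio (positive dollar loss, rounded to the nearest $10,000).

σ_p = √(0.55²·2.08² + 0.45²·3.32² + 2·0.33·0.55·0.45·2.08·3.32) = 2.161%.
σ_{20d} = 2.161% × √20 = 9.664%.
z(97.5%) = 1.960.
VaR = 1.960 × 9.664% = 18.941%; on $100,000,000 that is $18,941,000.

$18,940,000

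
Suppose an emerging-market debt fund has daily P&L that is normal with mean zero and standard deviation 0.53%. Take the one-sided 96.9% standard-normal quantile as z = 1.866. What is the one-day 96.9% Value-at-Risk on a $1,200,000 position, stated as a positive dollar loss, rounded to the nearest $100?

$11,900

VaR = z·σ = 1.866 × 0.53% = 0.989%.
On $1,200,000: 0.00989 × $1,200,000 = $11,868.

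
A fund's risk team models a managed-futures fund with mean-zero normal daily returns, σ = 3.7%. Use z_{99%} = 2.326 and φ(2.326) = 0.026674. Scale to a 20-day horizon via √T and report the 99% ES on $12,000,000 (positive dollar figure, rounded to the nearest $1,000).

$5,296,000

σ_{20d} = 3.7% × √20 = 16.547%.
ES multiplier = φ(z)/(1−α) = 0.026674/0.01 = 2.667.
ES = 16.547% × 2.667 = 44.131%; on $12,000,000: $5,295,720.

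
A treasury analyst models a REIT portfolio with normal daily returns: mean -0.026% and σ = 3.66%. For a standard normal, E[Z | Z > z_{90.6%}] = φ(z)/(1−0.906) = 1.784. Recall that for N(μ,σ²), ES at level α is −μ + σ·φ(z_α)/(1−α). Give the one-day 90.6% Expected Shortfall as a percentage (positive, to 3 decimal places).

6.555%

ES = −(-0.026%) + 3.66% × 1.784 = 6.555%.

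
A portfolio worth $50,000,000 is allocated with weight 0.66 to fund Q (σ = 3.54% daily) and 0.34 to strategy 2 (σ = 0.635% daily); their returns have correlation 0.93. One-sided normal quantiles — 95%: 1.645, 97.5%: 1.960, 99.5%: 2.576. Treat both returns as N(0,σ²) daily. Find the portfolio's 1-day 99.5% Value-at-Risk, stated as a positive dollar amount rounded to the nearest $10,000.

σ_p² = 0.66²·3.54² + 0.34²·0.635² + 2·0.93·0.66·0.34·3.54·0.635 = 6.4436 (%²).
σ_p = √6.4436 = 2.538%.
VaR = 2.576 × 2.538% = 6.538%; on $50,000,000 that is $3,269,000.

$3,270,000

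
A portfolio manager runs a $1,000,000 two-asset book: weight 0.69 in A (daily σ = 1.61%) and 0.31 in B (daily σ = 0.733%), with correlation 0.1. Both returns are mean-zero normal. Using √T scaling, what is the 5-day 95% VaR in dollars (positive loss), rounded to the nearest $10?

σ_p = √(0.69²·1.61² + 0.31²·0.733² + 2·0.1·0.69·0.31·1.61·0.733) = 1.156%.
σ_{5d} = 1.156% × √5 = 2.585%.
z(95%) = 1.645.
VaR = 1.645 × 2.585% = 4.252%; on $1,000,000 that is $42,520.

$42,520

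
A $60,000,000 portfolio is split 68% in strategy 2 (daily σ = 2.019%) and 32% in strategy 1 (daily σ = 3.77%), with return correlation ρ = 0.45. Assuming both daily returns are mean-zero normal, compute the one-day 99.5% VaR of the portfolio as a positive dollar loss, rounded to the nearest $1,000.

σ_p² = 0.68²·2.019² + 0.32²·3.77² + 2·0.45·0.68·0.32·2.019·3.77 = 4.8310 (%²).
σ_p = √4.8310 = 2.198%.
At 99.5%, z = 2.576.
VaR = 2.576 × 2.198% = 5.662%; on $60,000,000 that is $3,397,200.

$3,397,000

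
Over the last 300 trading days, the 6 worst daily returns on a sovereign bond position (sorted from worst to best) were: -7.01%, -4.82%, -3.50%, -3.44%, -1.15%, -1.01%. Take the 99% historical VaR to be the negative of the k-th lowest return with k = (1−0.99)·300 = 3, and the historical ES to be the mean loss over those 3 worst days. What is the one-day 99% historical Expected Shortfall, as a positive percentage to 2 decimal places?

5.11%

The 3 worst returns sum to -15.33%.
ES = −(-15.33%) / 3 = 5.11%.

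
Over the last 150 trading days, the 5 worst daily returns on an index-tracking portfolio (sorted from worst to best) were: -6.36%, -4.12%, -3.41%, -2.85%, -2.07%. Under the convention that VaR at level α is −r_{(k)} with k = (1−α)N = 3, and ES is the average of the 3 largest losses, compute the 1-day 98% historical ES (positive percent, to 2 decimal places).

The 3 worst returns sum to -13.89%.
ES = −(-13.89%) / 3 = 4.63%.

4.63%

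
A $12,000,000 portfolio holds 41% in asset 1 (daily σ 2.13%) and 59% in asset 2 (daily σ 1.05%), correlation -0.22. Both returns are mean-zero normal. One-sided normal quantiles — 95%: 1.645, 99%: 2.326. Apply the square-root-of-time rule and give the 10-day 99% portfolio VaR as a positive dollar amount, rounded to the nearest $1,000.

$841,000

σ_p = √(0.41²·2.13² + 0.59²·1.05² + 2·-0.22·0.41·0.59·2.13·1.05) = 0.953%.
σ_{10d} = 0.953% × √10 = 3.014%.
VaR = 2.326 × 3.014% = 7.011%; on $12,000,000 that is $841,320.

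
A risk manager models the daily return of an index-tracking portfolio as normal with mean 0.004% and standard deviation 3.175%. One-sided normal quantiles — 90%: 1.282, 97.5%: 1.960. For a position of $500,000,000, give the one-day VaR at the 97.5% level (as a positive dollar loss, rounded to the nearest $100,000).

VaR = −μ + z·σ = −(0.004%) + 1.960 × 3.175% = 6.219%.
On $500,000,000: 0.06219 × $500,000,000 = $31,095,000.

$31,100,000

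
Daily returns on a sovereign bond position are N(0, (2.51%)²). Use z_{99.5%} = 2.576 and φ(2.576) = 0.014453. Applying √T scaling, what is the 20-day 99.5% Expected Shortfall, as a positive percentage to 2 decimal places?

32.45%

σ_{20d} = 2.51% × √20 = 11.225%.
ES multiplier = φ(z)/(1−α) = 0.014453/0.005 = 2.891.
ES = 11.225% × 2.891 = 32.451%.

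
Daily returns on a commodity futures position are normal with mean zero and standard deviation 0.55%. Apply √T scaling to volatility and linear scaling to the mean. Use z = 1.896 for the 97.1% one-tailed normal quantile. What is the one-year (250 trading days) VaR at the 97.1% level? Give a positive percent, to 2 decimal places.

16.49%

σ_{250d} = 0.55% × √250 = 8.696%.
VaR = 1.896 × 8.696% = 16.488%.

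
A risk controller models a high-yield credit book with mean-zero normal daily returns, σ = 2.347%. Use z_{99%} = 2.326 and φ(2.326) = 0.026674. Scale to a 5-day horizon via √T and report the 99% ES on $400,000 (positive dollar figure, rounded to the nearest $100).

$56,000

σ_{5d} = 2.347% × √5 = 5.248%.
ES multiplier = φ(z)/(1−α) = 0.026674/0.01 = 2.667.
ES = 5.248% × 2.667 = 13.996%; on $400,000: $55,984.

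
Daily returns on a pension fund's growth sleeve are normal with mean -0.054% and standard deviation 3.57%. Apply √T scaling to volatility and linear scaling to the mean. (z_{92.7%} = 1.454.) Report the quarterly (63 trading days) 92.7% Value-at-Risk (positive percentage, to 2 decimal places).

σ_{63d} = 3.57% × √63 = 28.336%; μ_{63d} = 63 × -0.054% = -3.402%.
VaR = −(-3.402%) + 1.454 × 28.336% = 44.603%.

44.60%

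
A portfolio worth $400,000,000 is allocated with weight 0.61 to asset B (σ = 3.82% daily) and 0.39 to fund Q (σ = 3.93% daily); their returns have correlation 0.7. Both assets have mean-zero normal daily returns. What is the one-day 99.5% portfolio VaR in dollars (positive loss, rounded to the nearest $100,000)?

$36,800,000

σ_p² = 0.61²·3.82² + 0.39²·3.93² + 2·0.7·0.61·0.39·3.82·3.93 = 12.7791 (%²).
σ_p = √12.7791 = 3.575%.
At 99.5%, z = 2.576.
VaR = 2.576 × 3.575% = 9.209%; on $400,000,000 that is $36,836,000.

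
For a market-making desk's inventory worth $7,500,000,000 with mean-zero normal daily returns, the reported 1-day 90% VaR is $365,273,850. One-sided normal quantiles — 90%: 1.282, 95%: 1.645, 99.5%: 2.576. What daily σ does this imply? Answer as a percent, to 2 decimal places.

VaR as a fraction: $365,273,850 / $7,500,000,000 = 4.870%.
σ = VaR / z = 4.870% / 1.282 = 3.799%.

3.80%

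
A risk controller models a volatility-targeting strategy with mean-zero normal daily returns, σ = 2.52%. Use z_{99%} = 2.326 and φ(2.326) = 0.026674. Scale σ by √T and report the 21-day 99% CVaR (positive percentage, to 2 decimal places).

σ_{21d} = 2.52% × √21 = 11.548%.
ES multiplier = φ(z)/(1−α) = 0.026674/0.01 = 2.667.
ES = 11.548% × 2.667 = 30.799%.

30.80%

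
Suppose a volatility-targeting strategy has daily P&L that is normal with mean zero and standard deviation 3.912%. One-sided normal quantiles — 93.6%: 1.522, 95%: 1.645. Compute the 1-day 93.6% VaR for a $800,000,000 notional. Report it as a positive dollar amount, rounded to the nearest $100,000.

VaR = z·σ = 1.522 × 3.912% = 5.954%.
On $800,000,000: 0.05954 × $800,000,000 = $47,632,000.

$47,600,000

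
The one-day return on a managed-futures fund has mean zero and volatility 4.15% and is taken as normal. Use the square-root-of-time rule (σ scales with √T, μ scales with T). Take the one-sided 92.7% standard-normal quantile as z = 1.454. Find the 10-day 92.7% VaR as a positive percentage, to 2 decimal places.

σ_{10d} = 4.15% × √10 = 13.123%.
VaR = 1.454 × 13.123% = 19.081%.

19.08%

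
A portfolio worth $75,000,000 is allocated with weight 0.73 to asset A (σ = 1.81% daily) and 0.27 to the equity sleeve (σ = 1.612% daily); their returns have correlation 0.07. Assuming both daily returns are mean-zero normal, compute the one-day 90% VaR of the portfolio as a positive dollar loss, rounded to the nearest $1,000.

$1,365,000

σ_p² = 0.73²·1.81² + 0.27²·1.612² + 2·0.07·0.73·0.27·1.81·1.612 = 2.0158 (%²).
σ_p = √2.0158 = 1.420%.
At 90%, z = 1.282.
VaR = 1.282 × 1.420% = 1.820%; on $75,000,000 that is $1,365,000.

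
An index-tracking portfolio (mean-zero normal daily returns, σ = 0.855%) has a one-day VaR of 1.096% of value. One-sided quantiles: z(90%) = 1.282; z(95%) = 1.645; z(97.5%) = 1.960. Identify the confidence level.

90%

Implied z = VaR/σ = 1.096 / 0.855 = 1.282.
This matches z(90%) = 1.282.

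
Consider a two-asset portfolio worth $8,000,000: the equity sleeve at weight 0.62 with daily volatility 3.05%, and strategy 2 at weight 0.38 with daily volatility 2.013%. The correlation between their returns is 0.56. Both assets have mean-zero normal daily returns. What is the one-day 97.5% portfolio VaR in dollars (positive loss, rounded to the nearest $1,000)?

σ_p² = 0.62²·3.05² + 0.38²·2.013² + 2·0.56·0.62·0.38·3.05·2.013 = 5.7811 (%²).
σ_p = √5.7811 = 2.404%.
At 97.5%, z = 1.960.
VaR = 1.960 × 2.404% = 4.712%; on $8,000,000 that is $376,960.

$377,000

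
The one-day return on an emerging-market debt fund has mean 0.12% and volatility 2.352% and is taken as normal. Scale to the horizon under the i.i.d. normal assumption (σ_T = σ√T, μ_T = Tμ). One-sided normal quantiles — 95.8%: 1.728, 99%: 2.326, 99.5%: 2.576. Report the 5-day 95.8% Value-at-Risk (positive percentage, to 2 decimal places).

σ_{5d} = 2.352% × √5 = 5.259%; μ_{5d} = 5 × 0.12% = 0.600%.
VaR = −(0.600%) + 1.728 × 5.259% = 8.488%.

8.49%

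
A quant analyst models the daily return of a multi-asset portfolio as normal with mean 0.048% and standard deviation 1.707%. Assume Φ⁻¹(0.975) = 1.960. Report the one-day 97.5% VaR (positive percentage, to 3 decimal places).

3.298%

VaR = −μ + z·σ = −(0.048%) + 1.960 × 1.707% = 3.298%.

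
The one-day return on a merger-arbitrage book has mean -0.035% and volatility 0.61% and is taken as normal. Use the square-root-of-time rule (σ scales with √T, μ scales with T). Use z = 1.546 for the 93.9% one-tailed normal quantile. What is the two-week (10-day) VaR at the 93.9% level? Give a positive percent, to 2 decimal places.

σ_{10d} = 0.61% × √10 = 1.929%; μ_{10d} = 10 × -0.035% = -0.350%.
VaR = −(-0.350%) + 1.546 × 1.929% = 3.332%.

3.33%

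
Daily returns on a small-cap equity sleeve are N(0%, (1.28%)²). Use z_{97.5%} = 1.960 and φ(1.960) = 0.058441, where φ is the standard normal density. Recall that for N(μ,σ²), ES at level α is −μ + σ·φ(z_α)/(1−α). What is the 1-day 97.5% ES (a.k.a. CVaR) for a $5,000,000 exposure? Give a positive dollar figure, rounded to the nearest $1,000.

Tail multiplier: φ(z)/(1−α) = 0.058441 / 0.025 = 2.338.
ES = 1.28% × 2.338 = 2.993%.
On $5,000,000: 0.02993 × $5,000,000 = $149,650.

$150,000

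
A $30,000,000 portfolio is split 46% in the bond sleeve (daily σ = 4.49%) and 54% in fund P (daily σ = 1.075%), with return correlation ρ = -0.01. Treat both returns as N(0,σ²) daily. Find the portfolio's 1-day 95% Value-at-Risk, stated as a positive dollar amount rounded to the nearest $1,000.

$1,056,000

σ_p² = 0.46²·4.49² + 0.54²·1.075² + 2·-0.01·0.46·0.54·4.49·1.075 = 4.5789 (%²).
σ_p = √4.5789 = 2.140%.
At 95%, z = 1.645.
VaR = 1.645 × 2.140% = 3.520%; on $30,000,000 that is $1,056,000.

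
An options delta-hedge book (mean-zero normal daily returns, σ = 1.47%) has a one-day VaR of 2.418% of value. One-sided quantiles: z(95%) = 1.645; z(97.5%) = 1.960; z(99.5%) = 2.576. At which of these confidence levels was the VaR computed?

95%

Implied z = VaR/σ = 2.418 / 1.47 = 1.645.
This matches z(95%) = 1.645.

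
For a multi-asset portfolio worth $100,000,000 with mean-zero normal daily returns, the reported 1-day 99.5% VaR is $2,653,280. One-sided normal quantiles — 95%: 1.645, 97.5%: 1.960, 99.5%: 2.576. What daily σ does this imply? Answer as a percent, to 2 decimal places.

VaR as a fraction: $2,653,280 / $100,000,000 = 2.653%.
σ = VaR / z = 2.653% / 2.576 = 1.030%.

1.03%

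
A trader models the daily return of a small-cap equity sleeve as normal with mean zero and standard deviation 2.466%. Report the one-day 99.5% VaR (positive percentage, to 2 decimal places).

At 99.5% one-sided, z = 2.576.
VaR = z·σ = 2.576 × 2.466% = 6.352%.

6.35%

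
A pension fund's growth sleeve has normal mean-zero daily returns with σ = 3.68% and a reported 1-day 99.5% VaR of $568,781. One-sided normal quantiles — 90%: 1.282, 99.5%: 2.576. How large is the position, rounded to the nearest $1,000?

$6,000,000

VaR as a fraction of value: z·σ = 2.576 × 3.68% = 9.47968%.
Position = $568,781 / 0.0947968 = $6,000,002.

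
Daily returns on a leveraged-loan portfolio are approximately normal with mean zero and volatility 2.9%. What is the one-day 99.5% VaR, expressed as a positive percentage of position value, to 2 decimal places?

7.47%

At 99.5% one-sided, z = 2.576.
VaR = z·σ = 2.576 × 2.9% = 7.470%.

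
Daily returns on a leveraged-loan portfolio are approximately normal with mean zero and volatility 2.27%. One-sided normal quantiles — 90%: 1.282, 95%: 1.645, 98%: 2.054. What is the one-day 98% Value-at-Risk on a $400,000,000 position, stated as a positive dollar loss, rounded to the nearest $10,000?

$18,650,000

VaR = z·σ = 2.054 × 2.27% = 4.663%.
On $400,000,000: 0.04663 × $400,000,000 = $18,652,000.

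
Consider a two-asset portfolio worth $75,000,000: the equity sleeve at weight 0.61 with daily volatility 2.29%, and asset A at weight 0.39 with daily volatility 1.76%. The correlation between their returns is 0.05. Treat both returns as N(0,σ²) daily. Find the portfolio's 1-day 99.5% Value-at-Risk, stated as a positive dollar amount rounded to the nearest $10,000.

$3,070,000

σ_p² = 0.61²·2.29² + 0.39²·1.76² + 2·0.05·0.61·0.39·2.29·1.76 = 2.5184 (%²).
σ_p = √2.5184 = 1.587%.
At 99.5%, z = 2.576.
VaR = 2.576 × 1.587% = 4.088%; on $75,000,000 that is $3,066,000.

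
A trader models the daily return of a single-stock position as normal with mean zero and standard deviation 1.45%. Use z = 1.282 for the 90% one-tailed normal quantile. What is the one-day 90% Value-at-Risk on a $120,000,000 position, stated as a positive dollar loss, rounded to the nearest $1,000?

$2,231,000

VaR = z·σ = 1.282 × 1.45% = 1.859%.
On $120,000,000: 0.01859 × $120,000,000 = $2,230,800.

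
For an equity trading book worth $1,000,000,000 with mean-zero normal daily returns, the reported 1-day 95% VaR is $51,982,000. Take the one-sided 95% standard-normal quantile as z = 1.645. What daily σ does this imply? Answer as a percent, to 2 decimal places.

VaR as a fraction: $51,982,000 / $1,000,000,000 = 5.198%.
σ = VaR / z = 5.198% / 1.645 = 3.160%.

3.16%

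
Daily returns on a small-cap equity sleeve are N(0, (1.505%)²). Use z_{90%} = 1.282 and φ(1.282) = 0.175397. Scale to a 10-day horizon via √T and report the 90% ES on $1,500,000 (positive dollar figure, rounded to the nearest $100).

$125,200

σ_{10d} = 1.505% × √10 = 4.759%.
ES multiplier = φ(z)/(1−α) = 0.175397/0.1 = 1.754.
ES = 4.759% × 1.754 = 8.347%; on $1,500,000: $125,205.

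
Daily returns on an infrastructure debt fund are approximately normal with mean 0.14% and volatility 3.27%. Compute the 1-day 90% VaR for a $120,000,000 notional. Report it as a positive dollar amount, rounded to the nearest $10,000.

At 90% one-sided, z = 1.282.
VaR = −μ + z·σ = −(0.14%) + 1.282 × 3.27% = 4.052%.
On $120,000,000: 0.04052 × $120,000,000 = $4,862,400.

$4,860,000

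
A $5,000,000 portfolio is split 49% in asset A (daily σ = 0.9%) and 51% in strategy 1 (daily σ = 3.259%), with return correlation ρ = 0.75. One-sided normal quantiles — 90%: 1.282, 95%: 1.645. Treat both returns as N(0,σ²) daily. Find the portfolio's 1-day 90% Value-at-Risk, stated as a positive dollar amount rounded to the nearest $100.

σ_p² = 0.49²·0.9² + 0.51²·3.259² + 2·0.75·0.49·0.51·0.9·3.259 = 4.0565 (%²).
σ_p = √4.0565 = 2.014%.
VaR = 1.282 × 2.014% = 2.582%; on $5,000,000 that is $129,100.

$129,100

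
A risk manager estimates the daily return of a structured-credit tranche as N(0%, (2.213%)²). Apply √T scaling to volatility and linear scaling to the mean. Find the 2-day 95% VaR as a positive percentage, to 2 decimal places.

5.15%

At 95%, z = 1.645.
σ_{2d} = 2.213% × √2 = 3.130%.
VaR = 1.645 × 3.130% = 5.149%.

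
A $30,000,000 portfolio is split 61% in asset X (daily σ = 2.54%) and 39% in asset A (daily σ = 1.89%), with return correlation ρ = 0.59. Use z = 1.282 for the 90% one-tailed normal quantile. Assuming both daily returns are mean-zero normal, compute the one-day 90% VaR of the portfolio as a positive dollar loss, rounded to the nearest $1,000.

$797,000

σ_p² = 0.61²·2.54² + 0.39²·1.89² + 2·0.59·0.61·0.39·2.54·1.89 = 4.2916 (%²).
σ_p = √4.2916 = 2.072%.
VaR = 1.282 × 2.072% = 2.656%; on $30,000,000 that is $796,800.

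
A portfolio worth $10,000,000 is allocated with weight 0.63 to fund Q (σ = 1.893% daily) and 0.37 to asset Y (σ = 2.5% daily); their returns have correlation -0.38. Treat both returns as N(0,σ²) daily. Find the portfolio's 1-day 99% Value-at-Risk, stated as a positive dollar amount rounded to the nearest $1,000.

$279,000

σ_p² = 0.63²·1.893² + 0.37²·2.5² + 2·-0.38·0.63·0.37·1.893·2.5 = 1.4395 (%²).
σ_p = √1.4395 = 1.200%.
At 99%, z = 2.326.
VaR = 2.326 × 1.200% = 2.791%; on $10,000,000 that is $279,100.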